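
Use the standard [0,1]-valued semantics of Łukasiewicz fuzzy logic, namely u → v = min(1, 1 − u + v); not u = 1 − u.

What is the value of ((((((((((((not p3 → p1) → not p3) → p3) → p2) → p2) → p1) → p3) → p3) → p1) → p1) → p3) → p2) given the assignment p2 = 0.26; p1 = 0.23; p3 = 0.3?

0.89

not p3: Łukasiewicz ¬ gives 1 − 0.3 = 0.7
(not p3 → p1): min(1, 1 − 0.7 + 0.23) = 0.53
not p3: Łukasiewicz ¬ gives 1 − 0.3 = 0.7
((not p3 → p1) → not p3): min(1, 1 − 0.53 + 0.7) = 1
(((not p3 → p1) → not p3) → p3): min(1, 1 − 1 + 0.3) = 0.3
((((not p3 → p1) → not p3) → p3) → p2): min(1, 1 − 0.3 + 0.26) = 0.96
(((((not p3 → p1) → not p3) → p3) → p2) → p2): min(1, 1 − 0.96 + 0.26) = 0.3
((((((not p3 → p1) → not p3) → p3) → p2) → p2) → p1): min(1, 1 − 0.3 + 0.23) = 0.93
(((((((not p3 → p1) → not p3) → p3) → p2) → p2) → p1) → p3): min(1, 1 − 0.93 + 0.3) = 0.37
((((((((not p3 → p1) → not p3) → p3) → p2) → p2) → p1) → p3) → p3): min(1, 1 − 0.37 + 0.3) = 0.93
(((((((((not p3 → p1) → not p3) → p3) → p2) → p2) → p1) → p3) → p3) → p1): min(1, 1 − 0.93 + 0.23) = 0.3
((((((((((not p3 → p1) → not p3) → p3) → p2) → p2) → p1) → p3) → p3) → p1) → p1): min(1, 1 − 0.3 + 0.23) = 0.93
(((((((((((not p3 → p1) → not p3) → p3) → p2) → p2) → p1) → p3) → p3) → p1) → p1) → p3): min(1, 1 − 0.93 + 0.3) = 0.37
((((((((((((not p3 → p1) → not p3) → p3) → p2) → p2) → p1) → p3) → p3) → p1) → p1) → p3) → p2): min(1, 1 − 0.37 + 0.26) = 0.89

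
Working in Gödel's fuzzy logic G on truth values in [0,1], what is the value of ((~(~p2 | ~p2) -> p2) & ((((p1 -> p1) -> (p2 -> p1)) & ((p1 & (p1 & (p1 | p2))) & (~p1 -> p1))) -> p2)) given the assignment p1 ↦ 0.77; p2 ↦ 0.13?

0.13

~p2: Gödel ¬ of 0.13 = 0 (operand ≠ 0)
~p2: Gödel ¬ of 0.13 = 0 (operand ≠ 0)
(~p2 | ~p2) = max(0, 0) = 0
~(~p2 | ~p2): Gödel ¬ of 0 = 1 (operand is 0)
(~(~p2 | ~p2) -> p2): 1 > 0.13, so result = 0.13
(p1 -> p1): 0.77 ≤ 0.77, so result = 1
(p2 -> p1): 0.13 ≤ 0.77, so result = 1
((p1 -> p1) -> (p2 -> p1)): 1 ≤ 1, so result = 1
(p1 | p2) = max(0.77, 0.13) = 0.77
(p1 & (p1 | p2)) = min(0.77, 0.77) = 0.77
(p1 & (p1 & (p1 | p2))) = min(0.77, 0.77) = 0.77
~p1: Gödel ¬ of 0.77 = 0 (operand ≠ 0)
(~p1 -> p1): 0 ≤ 0.77, so result = 1
((p1 & (p1 & (p1 | p2))) & (~p1 -> p1)) = min(0.77, 1) = 0.77
(((p1 -> p1) -> (p2 -> p1)) & ((p1 & (p1 & (p1 | p2))) & (~p1 -> p1))) = min(1, 0.77) = 0.77
((((p1 -> p1) -> (p2 -> p1)) & ((p1 & (p1 & (p1 | p2))) & (~p1 -> p1))) -> p2): 0.77 > 0.13, so result = 0.13
((~(~p2 | ~p2) -> p2) & ((((p1 -> p1) -> (p2 -> p1)) & ((p1 & (p1 & (p1 | p2))) & (~p1 -> p1))) -> p2)) = min(0.13, 0.13) = 0.13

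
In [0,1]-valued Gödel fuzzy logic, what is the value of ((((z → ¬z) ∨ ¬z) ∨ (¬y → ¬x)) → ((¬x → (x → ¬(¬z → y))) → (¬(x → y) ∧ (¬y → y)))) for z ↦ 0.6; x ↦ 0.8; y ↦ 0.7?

0.00

¬z: Gödel ¬ of 0.6 = 0 (operand ≠ 0)
(z → ¬z): 0.6 > 0, so result = 0
¬z: Gödel ¬ of 0.6 = 0 (operand ≠ 0)
((z → ¬z) ∨ ¬z) = max(0, 0) = 0
¬y: Gödel ¬ of 0.7 = 0 (operand ≠ 0)
¬x: Gödel ¬ of 0.8 = 0 (operand ≠ 0)
(¬y → ¬x): 0 ≤ 0, so result = 1
(((z → ¬z) ∨ ¬z) ∨ (¬y → ¬x)) = max(0, 1) = 1
¬x: Gödel ¬ of 0.8 = 0 (operand ≠ 0)
¬z: Gödel ¬ of 0.6 = 0 (operand ≠ 0)
(¬z → y): 0 ≤ 0.7, so result = 1
¬(¬z → y): Gödel ¬ of 1 = 0 (operand ≠ 0)
(x → ¬(¬z → y)): 0.8 > 0, so result = 0
(¬x → (x → ¬(¬z → y))): 0 ≤ 0, so result = 1
(x → y): 0.8 > 0.7, so result = 0.7
¬(x → y): Gödel ¬ of 0.7 = 0 (operand ≠ 0)
¬y: Gödel ¬ of 0.7 = 0 (operand ≠ 0)
(¬y → y): 0 ≤ 0.7, so result = 1
(¬(x → y) ∧ (¬y → y)) = min(0, 1) = 0
((¬x → (x → ¬(¬z → y))) → (¬(x → y) ∧ (¬y → y))): 1 > 0, so result = 0
((((z → ¬z) ∨ ¬z) ∨ (¬y → ¬x)) → ((¬x → (x → ¬(¬z → y))) → (¬(x → y) ∧ (¬y → y)))): 1 > 0, so result = 0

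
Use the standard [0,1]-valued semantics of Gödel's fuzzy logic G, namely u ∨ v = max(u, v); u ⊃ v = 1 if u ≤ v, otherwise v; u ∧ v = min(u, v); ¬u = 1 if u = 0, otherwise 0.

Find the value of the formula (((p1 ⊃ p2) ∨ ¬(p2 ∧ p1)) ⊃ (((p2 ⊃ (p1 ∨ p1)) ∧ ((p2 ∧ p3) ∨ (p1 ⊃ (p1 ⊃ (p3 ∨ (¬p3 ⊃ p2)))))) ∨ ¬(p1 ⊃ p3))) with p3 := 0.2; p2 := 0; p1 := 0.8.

(p1 ⊃ p2): 0.8 > 0, so result = 0
(p2 ∧ p1) = min(0, 0.8) = 0
¬(p2 ∧ p1): Gödel ¬ of 0 = 1 (operand is 0)
((p1 ⊃ p2) ∨ ¬(p2 ∧ p1)) = max(0, 1) = 1
(p1 ∨ p1) = max(0.8, 0.8) = 0.8
(p2 ⊃ (p1 ∨ p1)): 0 ≤ 0.8, so result = 1
(p2 ∧ p3) = min(0, 0.2) = 0
¬p3: Gödel ¬ of 0.2 = 0 (operand ≠ 0)
(¬p3 ⊃ p2): 0 ≤ 0, so result = 1
(p3 ∨ (¬p3 ⊃ p2)) = max(0.2, 1) = 1
(p1 ⊃ (p3 ∨ (¬p3 ⊃ p2))): 0.8 ≤ 1, so result = 1
(p1 ⊃ (p1 ⊃ (p3 ∨ (¬p3 ⊃ p2)))): 0.8 ≤ 1, so result = 1
((p2 ∧ p3) ∨ (p1 ⊃ (p1 ⊃ (p3 ∨ (¬p3 ⊃ p2))))) = max(0, 1) = 1
((p2 ⊃ (p1 ∨ p1)) ∧ ((p2 ∧ p3) ∨ (p1 ⊃ (p1 ⊃ (p3 ∨ (¬p3 ⊃ p2)))))) = min(1, 1) = 1
(p1 ⊃ p3): 0.8 > 0.2, so result = 0.2
¬(p1 ⊃ p3): Gödel ¬ of 0.2 = 0 (operand ≠ 0)
(((p2 ⊃ (p1 ∨ p1)) ∧ ((p2 ∧ p3) ∨ (p1 ⊃ (p1 ⊃ (p3 ∨ (¬p3 ⊃ p2)))))) ∨ ¬(p1 ⊃ p3)) = max(1, 0) = 1
(((p1 ⊃ p2) ∨ ¬(p2 ∧ p1)) ⊃ (((p2 ⊃ (p1 ∨ p1)) ∧ ((p2 ∧ p3) ∨ (p1 ⊃ (p1 ⊃ (p3 ∨ (¬p3 ⊃ p2)))))) ∨ ¬(p1 ⊃ p3))): 1 ≤ 1, so result = 1

1.00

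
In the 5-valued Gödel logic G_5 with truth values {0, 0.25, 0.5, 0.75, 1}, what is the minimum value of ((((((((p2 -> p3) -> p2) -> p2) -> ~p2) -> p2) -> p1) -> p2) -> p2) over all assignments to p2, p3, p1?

0.25

The minimum is attained at p2 = 0.25, p3 = 0, p1 = 0:
  (p2 -> p3): 0.25 > 0, so result = 0
  ((p2 -> p3) -> p2): 0 ≤ 0.25, so result = 1
  (((p2 -> p3) -> p2) -> p2): 1 > 0.25, so result = 0.25
  ~p2: Gödel ¬ of 0.25 = 0 (operand ≠ 0)
  ((((p2 -> p3) -> p2) -> p2) -> ~p2): 0.25 > 0, so result = 0
  (((((p2 -> p3) -> p2) -> p2) -> ~p2) -> p2): 0 ≤ 0.25, so result = 1
  ((((((p2 -> p3) -> p2) -> p2) -> ~p2) -> p2) -> p1): 1 > 0, so result = 0
  (((((((p2 -> p3) -> p2) -> p2) -> ~p2) -> p2) -> p1) -> p2): 0 ≤ 0.25, so result = 1
  ((((((((p2 -> p3) -> p2) -> p2) -> ~p2) -> p2) -> p1) -> p2) -> p2): 1 > 0.25, so result = 0.25
Checking all 125 assignments confirms none give a value below 0.25.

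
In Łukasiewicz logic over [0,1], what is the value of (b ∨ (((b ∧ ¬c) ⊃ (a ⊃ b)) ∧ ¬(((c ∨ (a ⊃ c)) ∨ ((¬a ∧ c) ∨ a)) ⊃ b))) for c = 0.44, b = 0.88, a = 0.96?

0.88

¬c: Łukasiewicz ¬ gives 1 − 0.44 = 0.56
(b ∧ ¬c) = min(0.88, 0.56) = 0.56
(a ⊃ b): min(1, 1 − 0.96 + 0.88) = 0.92
((b ∧ ¬c) ⊃ (a ⊃ b)): min(1, 1 − 0.56 + 0.92) = 1
(a ⊃ c): min(1, 1 − 0.96 + 0.44) = 0.48
(c ∨ (a ⊃ c)) = max(0.44, 0.48) = 0.48
¬a: Łukasiewicz ¬ gives 1 − 0.96 = 0.04
(¬a ∧ c) = min(0.04, 0.44) = 0.04
((¬a ∧ c) ∨ a) = max(0.04, 0.96) = 0.96
((c ∨ (a ⊃ c)) ∨ ((¬a ∧ c) ∨ a)) = max(0.48, 0.96) = 0.96
(((c ∨ (a ⊃ c)) ∨ ((¬a ∧ c) ∨ a)) ⊃ b): min(1, 1 − 0.96 + 0.88) = 0.92
¬(((c ∨ (a ⊃ c)) ∨ ((¬a ∧ c) ∨ a)) ⊃ b): Łukasiewicz ¬ gives 1 − 0.92 = 0.08
(((b ∧ ¬c) ⊃ (a ⊃ b)) ∧ ¬(((c ∨ (a ⊃ c)) ∨ ((¬a ∧ c) ∨ a)) ⊃ b)) = min(1, 0.08) = 0.08
(b ∨ (((b ∧ ¬c) ⊃ (a ⊃ b)) ∧ ¬(((c ∨ (a ⊃ c)) ∨ ((¬a ∧ c) ∨ a)) ⊃ b))) = max(0.88, 0.08) = 0.88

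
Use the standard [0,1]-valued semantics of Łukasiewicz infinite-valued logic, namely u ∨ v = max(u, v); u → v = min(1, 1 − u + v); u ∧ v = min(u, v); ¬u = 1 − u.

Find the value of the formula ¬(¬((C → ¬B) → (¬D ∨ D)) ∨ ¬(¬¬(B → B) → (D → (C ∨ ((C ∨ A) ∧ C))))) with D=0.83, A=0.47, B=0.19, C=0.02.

0.19

¬B: Łukasiewicz ¬ gives 1 − 0.19 = 0.81
(C → ¬B): min(1, 1 − 0.02 + 0.81) = 1
¬D: Łukasiewicz ¬ gives 1 − 0.83 = 0.17
(¬D ∨ D) = max(0.17, 0.83) = 0.83
((C → ¬B) → (¬D ∨ D)): min(1, 1 − 1 + 0.83) = 0.83
¬((C → ¬B) → (¬D ∨ D)): Łukasiewicz ¬ gives 1 − 0.83 = 0.17
(B → B): min(1, 1 − 0.19 + 0.19) = 1
¬(B → B): Łukasiewicz ¬ gives 1 − 1 = 0
¬¬(B → B): Łukasiewicz ¬ gives 1 − 0 = 1
(C ∨ A) = max(0.02, 0.47) = 0.47
((C ∨ A) ∧ C) = min(0.47, 0.02) = 0.02
(C ∨ ((C ∨ A) ∧ C)) = max(0.02, 0.02) = 0.02
(D → (C ∨ ((C ∨ A) ∧ C))): min(1, 1 − 0.83 + 0.02) = 0.19
(¬¬(B → B) → (D → (C ∨ ((C ∨ A) ∧ C)))): min(1, 1 − 1 + 0.19) = 0.19
¬(¬¬(B → B) → (D → (C ∨ ((C ∨ A) ∧ C)))): Łukasiewicz ¬ gives 1 − 0.19 = 0.81
(¬((C → ¬B) → (¬D ∨ D)) ∨ ¬(¬¬(B → B) → (D → (C ∨ ((C ∨ A) ∧ C))))) = max(0.17, 0.81) = 0.81
¬(¬((C → ¬B) → (¬D ∨ D)) ∨ ¬(¬¬(B → B) → (D → (C ∨ ((C ∨ A) ∧ C))))): Łukasiewicz ¬ gives 1 − 0.81 = 0.19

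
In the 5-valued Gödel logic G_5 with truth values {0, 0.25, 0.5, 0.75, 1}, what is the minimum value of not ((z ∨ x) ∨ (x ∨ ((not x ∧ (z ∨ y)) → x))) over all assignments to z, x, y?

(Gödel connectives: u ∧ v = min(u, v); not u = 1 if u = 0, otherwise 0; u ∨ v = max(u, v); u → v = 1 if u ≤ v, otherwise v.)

0.00

The minimum is attained at z = 0, x = 0, y = 0:
  (z ∨ x) = max(0, 0) = 0
  not x: Gödel ¬ of 0 = 1 (operand is 0)
  (z ∨ y) = max(0, 0) = 0
  (not x ∧ (z ∨ y)) = min(1, 0) = 0
  ((not x ∧ (z ∨ y)) → x): 0 ≤ 0, so result = 1
  (x ∨ ((not x ∧ (z ∨ y)) → x)) = max(0, 1) = 1
  ((z ∨ x) ∨ (x ∨ ((not x ∧ (z ∨ y)) → x))) = max(0, 1) = 1
  not ((z ∨ x) ∨ (x ∨ ((not x ∧ (z ∨ y)) → x))): Gödel ¬ of 1 = 0 (operand ≠ 0)
Checking all 125 assignments confirms none give a value below 0.00.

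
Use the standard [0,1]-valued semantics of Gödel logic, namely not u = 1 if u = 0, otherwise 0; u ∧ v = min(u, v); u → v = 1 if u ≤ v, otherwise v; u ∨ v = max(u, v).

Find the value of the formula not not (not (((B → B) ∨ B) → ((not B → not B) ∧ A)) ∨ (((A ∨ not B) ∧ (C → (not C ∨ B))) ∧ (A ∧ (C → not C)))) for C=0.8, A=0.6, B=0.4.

(B → B): 0.4 ≤ 0.4, so result = 1
((B → B) ∨ B) = max(1, 0.4) = 1
not B: Gödel ¬ of 0.4 = 0 (operand ≠ 0)
not B: Gödel ¬ of 0.4 = 0 (operand ≠ 0)
(not B → not B): 0 ≤ 0, so result = 1
((not B → not B) ∧ A) = min(1, 0.6) = 0.6
(((B → B) ∨ B) → ((not B → not B) ∧ A)): 1 > 0.6, so result = 0.6
not (((B → B) ∨ B) → ((not B → not B) ∧ A)): Gödel ¬ of 0.6 = 0 (operand ≠ 0)
not B: Gödel ¬ of 0.4 = 0 (operand ≠ 0)
(A ∨ not B) = max(0.6, 0) = 0.6
not C: Gödel ¬ of 0.8 = 0 (operand ≠ 0)
(not C ∨ B) = max(0, 0.4) = 0.4
(C → (not C ∨ B)): 0.8 > 0.4, so result = 0.4
((A ∨ not B) ∧ (C → (not C ∨ B))) = min(0.6, 0.4) = 0.4
not C: Gödel ¬ of 0.8 = 0 (operand ≠ 0)
(C → not C): 0.8 > 0, so result = 0
(A ∧ (C → not C)) = min(0.6, 0) = 0
(((A ∨ not B) ∧ (C → (not C ∨ B))) ∧ (A ∧ (C → not C))) = min(0.4, 0) = 0
(not (((B → B) ∨ B) → ((not B → not B) ∧ A)) ∨ (((A ∨ not B) ∧ (C → (not C ∨ B))) ∧ (A ∧ (C → not C)))) = max(0, 0) = 0
not (not (((B → B) ∨ B) → ((not B → not B) ∧ A)) ∨ (((A ∨ not B) ∧ (C → (not C ∨ B))) ∧ (A ∧ (C → not C)))): Gödel ¬ of 0 = 1 (operand is 0)
not not (not (((B → B) ∨ B) → ((not B → not B) ∧ A)) ∨ (((A ∨ not B) ∧ (C → (not C ∨ B))) ∧ (A ∧ (C → not C)))): Gödel ¬ of 1 = 0 (operand ≠ 0)

0.00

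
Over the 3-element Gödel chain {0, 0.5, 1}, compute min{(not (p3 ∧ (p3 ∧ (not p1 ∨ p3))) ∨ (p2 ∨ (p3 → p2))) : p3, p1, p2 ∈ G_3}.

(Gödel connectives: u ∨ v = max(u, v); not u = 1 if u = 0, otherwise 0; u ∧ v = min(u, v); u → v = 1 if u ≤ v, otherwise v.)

0.00

The minimum is attained at p3 = 0.5, p1 = 0, p2 = 0:
  not p1: Gödel ¬ of 0 = 1 (operand is 0)
  (not p1 ∨ p3) = max(1, 0.5) = 1
  (p3 ∧ (not p1 ∨ p3)) = min(0.5, 1) = 0.5
  (p3 ∧ (p3 ∧ (not p1 ∨ p3))) = min(0.5, 0.5) = 0.5
  not (p3 ∧ (p3 ∧ (not p1 ∨ p3))): Gödel ¬ of 0.5 = 0 (operand ≠ 0)
  (p3 → p2): 0.5 > 0, so result = 0
  (p2 ∨ (p3 → p2)) = max(0, 0) = 0
  (not (p3 ∧ (p3 ∧ (not p1 ∨ p3))) ∨ (p2 ∨ (p3 → p2))) = max(0, 0) = 0
Checking all 27 assignments confirms none give a value below 0.00.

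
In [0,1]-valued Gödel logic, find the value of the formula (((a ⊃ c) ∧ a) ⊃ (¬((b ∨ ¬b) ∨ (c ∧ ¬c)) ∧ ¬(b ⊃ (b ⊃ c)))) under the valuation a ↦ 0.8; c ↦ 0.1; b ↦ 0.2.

0.00

(a ⊃ c): 0.8 > 0.1, so result = 0.1
((a ⊃ c) ∧ a) = min(0.1, 0.8) = 0.1
¬b: Gödel ¬ of 0.2 = 0 (operand ≠ 0)
(b ∨ ¬b) = max(0.2, 0) = 0.2
¬c: Gödel ¬ of 0.1 = 0 (operand ≠ 0)
(c ∧ ¬c) = min(0.1, 0) = 0
((b ∨ ¬b) ∨ (c ∧ ¬c)) = max(0.2, 0) = 0.2
¬((b ∨ ¬b) ∨ (c ∧ ¬c)): Gödel ¬ of 0.2 = 0 (operand ≠ 0)
(b ⊃ c): 0.2 > 0.1, so result = 0.1
(b ⊃ (b ⊃ c)): 0.2 > 0.1, so result = 0.1
¬(b ⊃ (b ⊃ c)): Gödel ¬ of 0.1 = 0 (operand ≠ 0)
(¬((b ∨ ¬b) ∨ (c ∧ ¬c)) ∧ ¬(b ⊃ (b ⊃ c))) = min(0, 0) = 0
(((a ⊃ c) ∧ a) ⊃ (¬((b ∨ ¬b) ∨ (c ∧ ¬c)) ∧ ¬(b ⊃ (b ⊃ c)))): 0.1 > 0, so result = 0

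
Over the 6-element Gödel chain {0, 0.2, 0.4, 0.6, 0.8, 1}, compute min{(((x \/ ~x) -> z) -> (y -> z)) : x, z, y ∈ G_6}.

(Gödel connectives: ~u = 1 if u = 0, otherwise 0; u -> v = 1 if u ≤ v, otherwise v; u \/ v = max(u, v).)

0.20

The minimum is attained at x = 0.2, z = 0.2, y = 0.4:
  ~x: Gödel ¬ of 0.2 = 0 (operand ≠ 0)
  (x \/ ~x) = max(0.2, 0) = 0.2
  ((x \/ ~x) -> z): 0.2 ≤ 0.2, so result = 1
  (y -> z): 0.4 > 0.2, so result = 0.2
  (((x \/ ~x) -> z) -> (y -> z)): 1 > 0.2, so result = 0.2
Checking all 216 assignments confirms none give a value below 0.20.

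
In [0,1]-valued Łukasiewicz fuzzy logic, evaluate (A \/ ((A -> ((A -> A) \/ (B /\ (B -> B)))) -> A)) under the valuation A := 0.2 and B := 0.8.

0.20

(A -> A): min(1, 1 − 0.2 + 0.2) = 1
(B -> B): min(1, 1 − 0.8 + 0.8) = 1
(B /\ (B -> B)) = min(0.8, 1) = 0.8
((A -> A) \/ (B /\ (B -> B))) = max(1, 0.8) = 1
(A -> ((A -> A) \/ (B /\ (B -> B)))): min(1, 1 − 0.2 + 1) = 1
((A -> ((A -> A) \/ (B /\ (B -> B)))) -> A): min(1, 1 − 1 + 0.2) = 0.2
(A \/ ((A -> ((A -> A) \/ (B /\ (B -> B)))) -> A)) = max(0.2, 0.2) = 0.2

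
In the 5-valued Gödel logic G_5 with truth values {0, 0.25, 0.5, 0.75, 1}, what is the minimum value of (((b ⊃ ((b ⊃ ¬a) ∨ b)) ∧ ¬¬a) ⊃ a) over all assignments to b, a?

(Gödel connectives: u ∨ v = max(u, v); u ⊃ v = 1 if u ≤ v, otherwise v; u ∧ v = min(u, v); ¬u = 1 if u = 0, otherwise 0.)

0.25

The minimum is attained at b = 0, a = 0.25:
  ¬a: Gödel ¬ of 0.25 = 0 (operand ≠ 0)
  (b ⊃ ¬a): 0 ≤ 0, so result = 1
  ((b ⊃ ¬a) ∨ b) = max(1, 0) = 1
  (b ⊃ ((b ⊃ ¬a) ∨ b)): 0 ≤ 1, so result = 1
  ¬a: Gödel ¬ of 0.25 = 0 (operand ≠ 0)
  ¬¬a: Gödel ¬ of 0 = 1 (operand is 0)
  ((b ⊃ ((b ⊃ ¬a) ∨ b)) ∧ ¬¬a) = min(1, 1) = 1
  (((b ⊃ ((b ⊃ ¬a) ∨ b)) ∧ ¬¬a) ⊃ a): 1 > 0.25, so result = 0.25
Checking all 25 assignments confirms none give a value below 0.25.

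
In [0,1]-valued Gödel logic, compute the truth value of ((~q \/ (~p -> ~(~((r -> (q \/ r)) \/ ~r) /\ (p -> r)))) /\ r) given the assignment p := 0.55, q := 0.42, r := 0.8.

0.80

~q: Gödel ¬ of 0.42 = 0 (operand ≠ 0)
~p: Gödel ¬ of 0.55 = 0 (operand ≠ 0)
(q \/ r) = max(0.42, 0.8) = 0.8
(r -> (q \/ r)): 0.8 ≤ 0.8, so result = 1
~r: Gödel ¬ of 0.8 = 0 (operand ≠ 0)
((r -> (q \/ r)) \/ ~r) = max(1, 0) = 1
~((r -> (q \/ r)) \/ ~r): Gödel ¬ of 1 = 0 (operand ≠ 0)
(p -> r): 0.55 ≤ 0.8, so result = 1
(~((r -> (q \/ r)) \/ ~r) /\ (p -> r)) = min(0, 1) = 0
~(~((r -> (q \/ r)) \/ ~r) /\ (p -> r)): Gödel ¬ of 0 = 1 (operand is 0)
(~p -> ~(~((r -> (q \/ r)) \/ ~r) /\ (p -> r))): 0 ≤ 1, so result = 1
(~q \/ (~p -> ~(~((r -> (q \/ r)) \/ ~r) /\ (p -> r)))) = max(0, 1) = 1
((~q \/ (~p -> ~(~((r -> (q \/ r)) \/ ~r) /\ (p -> r)))) /\ r) = min(1, 0.8) = 0.8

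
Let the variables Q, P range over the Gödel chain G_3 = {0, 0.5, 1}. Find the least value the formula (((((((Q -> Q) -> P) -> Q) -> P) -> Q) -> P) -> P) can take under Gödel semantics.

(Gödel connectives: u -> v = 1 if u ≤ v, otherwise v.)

0.50

The minimum is attained at Q = 0, P = 0.5:
  (Q -> Q): 0 ≤ 0, so result = 1
  ((Q -> Q) -> P): 1 > 0.5, so result = 0.5
  (((Q -> Q) -> P) -> Q): 0.5 > 0, so result = 0
  ((((Q -> Q) -> P) -> Q) -> P): 0 ≤ 0.5, so result = 1
  (((((Q -> Q) -> P) -> Q) -> P) -> Q): 1 > 0, so result = 0
  ((((((Q -> Q) -> P) -> Q) -> P) -> Q) -> P): 0 ≤ 0.5, so result = 1
  (((((((Q -> Q) -> P) -> Q) -> P) -> Q) -> P) -> P): 1 > 0.5, so result = 0.5
Checking all 9 assignments confirms none give a value below 0.50.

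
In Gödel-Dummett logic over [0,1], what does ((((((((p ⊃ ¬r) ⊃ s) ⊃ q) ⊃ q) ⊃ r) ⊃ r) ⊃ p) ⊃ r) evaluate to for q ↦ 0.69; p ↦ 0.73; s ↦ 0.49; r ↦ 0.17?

¬r: Gödel ¬ of 0.17 = 0 (operand ≠ 0)
(p ⊃ ¬r): 0.73 > 0, so result = 0
((p ⊃ ¬r) ⊃ s): 0 ≤ 0.49, so result = 1
(((p ⊃ ¬r) ⊃ s) ⊃ q): 1 > 0.69, so result = 0.69
((((p ⊃ ¬r) ⊃ s) ⊃ q) ⊃ q): 0.69 ≤ 0.69, so result = 1
(((((p ⊃ ¬r) ⊃ s) ⊃ q) ⊃ q) ⊃ r): 1 > 0.17, so result = 0.17
((((((p ⊃ ¬r) ⊃ s) ⊃ q) ⊃ q) ⊃ r) ⊃ r): 0.17 ≤ 0.17, so result = 1
(((((((p ⊃ ¬r) ⊃ s) ⊃ q) ⊃ q) ⊃ r) ⊃ r) ⊃ p): 1 > 0.73, so result = 0.73
((((((((p ⊃ ¬r) ⊃ s) ⊃ q) ⊃ q) ⊃ r) ⊃ r) ⊃ p) ⊃ r): 0.73 > 0.17, so result = 0.17

0.17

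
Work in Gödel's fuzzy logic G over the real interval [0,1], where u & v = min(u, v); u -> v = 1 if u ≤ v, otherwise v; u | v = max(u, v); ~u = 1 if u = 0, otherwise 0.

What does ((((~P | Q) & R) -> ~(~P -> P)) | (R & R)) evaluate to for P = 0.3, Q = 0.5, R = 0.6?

~P: Gödel ¬ of 0.3 = 0 (operand ≠ 0)
(~P | Q) = max(0, 0.5) = 0.5
((~P | Q) & R) = min(0.5, 0.6) = 0.5
~P: Gödel ¬ of 0.3 = 0 (operand ≠ 0)
(~P -> P): 0 ≤ 0.3, so result = 1
~(~P -> P): Gödel ¬ of 1 = 0 (operand ≠ 0)
(((~P | Q) & R) -> ~(~P -> P)): 0.5 > 0, so result = 0
(R & R) = min(0.6, 0.6) = 0.6
((((~P | Q) & R) -> ~(~P -> P)) | (R & R)) = max(0, 0.6) = 0.6

0.60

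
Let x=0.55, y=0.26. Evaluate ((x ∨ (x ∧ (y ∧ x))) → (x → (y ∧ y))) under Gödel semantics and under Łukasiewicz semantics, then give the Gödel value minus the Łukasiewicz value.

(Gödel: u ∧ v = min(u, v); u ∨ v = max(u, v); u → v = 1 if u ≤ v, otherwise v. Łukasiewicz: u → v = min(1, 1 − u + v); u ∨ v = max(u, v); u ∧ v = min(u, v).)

-0.74

Gödel evaluation:
  (y ∧ x) = min(0.26, 0.55) = 0.26
  (x ∧ (y ∧ x)) = min(0.55, 0.26) = 0.26
  (x ∨ (x ∧ (y ∧ x))) = max(0.55, 0.26) = 0.55
  (y ∧ y) = min(0.26, 0.26) = 0.26
  (x → (y ∧ y)): 0.55 > 0.26, so result = 0.26
  ((x ∨ (x ∧ (y ∧ x))) → (x → (y ∧ y))): 0.55 > 0.26, so result = 0.26
  Gödel value = 0.26
Łukasiewicz evaluation:
  (y ∧ x) = min(0.26, 0.55) = 0.26
  (x ∧ (y ∧ x)) = min(0.55, 0.26) = 0.26
  (x ∨ (x ∧ (y ∧ x))) = max(0.55, 0.26) = 0.55
  (y ∧ y) = min(0.26, 0.26) = 0.26
  (x → (y ∧ y)): min(1, 1 − 0.55 + 0.26) = 0.71
  ((x ∨ (x ∧ (y ∧ x))) → (x → (y ∧ y))): min(1, 1 − 0.55 + 0.71) = 1
  Łukasiewicz value = 1
Difference: 0.26 − 1 = -0.74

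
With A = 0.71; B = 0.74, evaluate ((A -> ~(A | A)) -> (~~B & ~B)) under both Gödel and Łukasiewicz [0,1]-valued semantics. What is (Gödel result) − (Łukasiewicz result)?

0.32

Gödel evaluation:
  (A | A) = max(0.71, 0.71) = 0.71
  ~(A | A): Gödel ¬ of 0.71 = 0 (operand ≠ 0)
  (A -> ~(A | A)): 0.71 > 0, so result = 0
  ~B: Gödel ¬ of 0.74 = 0 (operand ≠ 0)
  ~~B: Gödel ¬ of 0 = 1 (operand is 0)
  ~B: Gödel ¬ of 0.74 = 0 (operand ≠ 0)
  (~~B & ~B) = min(1, 0) = 0
  ((A -> ~(A | A)) -> (~~B & ~B)): 0 ≤ 0, so result = 1
  Gödel value = 1
Łukasiewicz evaluation:
  (A | A) = max(0.71, 0.71) = 0.71
  ~(A | A): Łukasiewicz ¬ gives 1 − 0.71 = 0.29
  (A -> ~(A | A)): min(1, 1 − 0.71 + 0.29) = 0.58
  ~B: Łukasiewicz ¬ gives 1 − 0.74 = 0.26
  ~~B: Łukasiewicz ¬ gives 1 − 0.26 = 0.74
  ~B: Łukasiewicz ¬ gives 1 − 0.74 = 0.26
  (~~B & ~B) = min(0.74, 0.26) = 0.26
  ((A -> ~(A | A)) -> (~~B & ~B)): min(1, 1 − 0.58 + 0.26) = 0.68
  Łukasiewicz value = 0.68
Difference: 1 − 0.68 = 0.32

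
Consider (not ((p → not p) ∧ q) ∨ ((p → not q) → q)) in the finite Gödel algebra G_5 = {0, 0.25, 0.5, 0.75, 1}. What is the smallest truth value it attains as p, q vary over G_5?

0.25

The minimum is attained at p = 0, q = 0.25:
  not p: Gödel ¬ of 0 = 1 (operand is 0)
  (p → not p): 0 ≤ 1, so result = 1
  ((p → not p) ∧ q) = min(1, 0.25) = 0.25
  not ((p → not p) ∧ q): Gödel ¬ of 0.25 = 0 (operand ≠ 0)
  not q: Gödel ¬ of 0.25 = 0 (operand ≠ 0)
  (p → not q): 0 ≤ 0, so result = 1
  ((p → not q) → q): 1 > 0.25, so result = 0.25
  (not ((p → not p) ∧ q) ∨ ((p → not q) → q)) = max(0, 0.25) = 0.25
Checking all 25 assignments confirms none give a value below 0.25.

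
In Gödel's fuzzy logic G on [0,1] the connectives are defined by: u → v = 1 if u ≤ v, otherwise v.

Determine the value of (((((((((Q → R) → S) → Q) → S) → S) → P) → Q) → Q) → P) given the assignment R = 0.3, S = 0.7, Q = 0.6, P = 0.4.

0.40

(Q → R): 0.6 > 0.3, so result = 0.3
((Q → R) → S): 0.3 ≤ 0.7, so result = 1
(((Q → R) → S) → Q): 1 > 0.6, so result = 0.6
((((Q → R) → S) → Q) → S): 0.6 ≤ 0.7, so result = 1
(((((Q → R) → S) → Q) → S) → S): 1 > 0.7, so result = 0.7
((((((Q → R) → S) → Q) → S) → S) → P): 0.7 > 0.4, so result = 0.4
(((((((Q → R) → S) → Q) → S) → S) → P) → Q): 0.4 ≤ 0.6, so result = 1
((((((((Q → R) → S) → Q) → S) → S) → P) → Q) → Q): 1 > 0.6, so result = 0.6
(((((((((Q → R) → S) → Q) → S) → S) → P) → Q) → Q) → P): 0.6 > 0.4, so result = 0.4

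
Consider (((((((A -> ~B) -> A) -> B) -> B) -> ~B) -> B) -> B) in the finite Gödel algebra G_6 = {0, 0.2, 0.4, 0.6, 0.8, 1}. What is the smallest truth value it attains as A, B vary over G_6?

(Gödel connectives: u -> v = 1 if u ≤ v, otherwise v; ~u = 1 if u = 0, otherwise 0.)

The minimum is attained at A = 0, B = 0.2:
  ~B: Gödel ¬ of 0.2 = 0 (operand ≠ 0)
  (A -> ~B): 0 ≤ 0, so result = 1
  ((A -> ~B) -> A): 1 > 0, so result = 0
  (((A -> ~B) -> A) -> B): 0 ≤ 0.2, so result = 1
  ((((A -> ~B) -> A) -> B) -> B): 1 > 0.2, so result = 0.2
  ~B: Gödel ¬ of 0.2 = 0 (operand ≠ 0)
  (((((A -> ~B) -> A) -> B) -> B) -> ~B): 0.2 > 0, so result = 0
  ((((((A -> ~B) -> A) -> B) -> B) -> ~B) -> B): 0 ≤ 0.2, so result = 1
  (((((((A -> ~B) -> A) -> B) -> B) -> ~B) -> B) -> B): 1 > 0.2, so result = 0.2
Checking all 36 assignments confirms none give a value below 0.20.

0.20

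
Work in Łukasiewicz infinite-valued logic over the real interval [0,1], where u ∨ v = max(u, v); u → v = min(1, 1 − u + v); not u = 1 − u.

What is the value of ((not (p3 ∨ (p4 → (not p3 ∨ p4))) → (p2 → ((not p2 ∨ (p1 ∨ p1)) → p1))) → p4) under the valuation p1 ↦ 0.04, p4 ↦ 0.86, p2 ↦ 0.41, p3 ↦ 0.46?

not p3: Łukasiewicz ¬ gives 1 − 0.46 = 0.54
(not p3 ∨ p4) = max(0.54, 0.86) = 0.86
(p4 → (not p3 ∨ p4)): min(1, 1 − 0.86 + 0.86) = 1
(p3 ∨ (p4 → (not p3 ∨ p4))) = max(0.46, 1) = 1
not (p3 ∨ (p4 → (not p3 ∨ p4))): Łukasiewicz ¬ gives 1 − 1 = 0
not p2: Łukasiewicz ¬ gives 1 − 0.41 = 0.59
(p1 ∨ p1) = max(0.04, 0.04) = 0.04
(not p2 ∨ (p1 ∨ p1)) = max(0.59, 0.04) = 0.59
((not p2 ∨ (p1 ∨ p1)) → p1): min(1, 1 − 0.59 + 0.04) = 0.45
(p2 → ((not p2 ∨ (p1 ∨ p1)) → p1)): min(1, 1 − 0.41 + 0.45) = 1
(not (p3 ∨ (p4 → (not p3 ∨ p4))) → (p2 → ((not p2 ∨ (p1 ∨ p1)) → p1))): min(1, 1 − 0 + 1) = 1
((not (p3 ∨ (p4 → (not p3 ∨ p4))) → (p2 → ((not p2 ∨ (p1 ∨ p1)) → p1))) → p4): min(1, 1 − 1 + 0.86) = 0.86

0.86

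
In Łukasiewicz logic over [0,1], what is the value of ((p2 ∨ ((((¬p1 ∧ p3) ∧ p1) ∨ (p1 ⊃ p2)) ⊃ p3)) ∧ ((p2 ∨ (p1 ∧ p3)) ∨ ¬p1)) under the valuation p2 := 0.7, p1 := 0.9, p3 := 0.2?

0.70

¬p1: Łukasiewicz ¬ gives 1 − 0.9 = 0.1
(¬p1 ∧ p3) = min(0.1, 0.2) = 0.1
((¬p1 ∧ p3) ∧ p1) = min(0.1, 0.9) = 0.1
(p1 ⊃ p2): min(1, 1 − 0.9 + 0.7) = 0.8
(((¬p1 ∧ p3) ∧ p1) ∨ (p1 ⊃ p2)) = max(0.1, 0.8) = 0.8
((((¬p1 ∧ p3) ∧ p1) ∨ (p1 ⊃ p2)) ⊃ p3): min(1, 1 − 0.8 + 0.2) = 0.4
(p2 ∨ ((((¬p1 ∧ p3) ∧ p1) ∨ (p1 ⊃ p2)) ⊃ p3)) = max(0.7, 0.4) = 0.7
(p1 ∧ p3) = min(0.9, 0.2) = 0.2
(p2 ∨ (p1 ∧ p3)) = max(0.7, 0.2) = 0.7
¬p1: Łukasiewicz ¬ gives 1 − 0.9 = 0.1
((p2 ∨ (p1 ∧ p3)) ∨ ¬p1) = max(0.7, 0.1) = 0.7
((p2 ∨ ((((¬p1 ∧ p3) ∧ p1) ∨ (p1 ⊃ p2)) ⊃ p3)) ∧ ((p2 ∨ (p1 ∧ p3)) ∨ ¬p1)) = min(0.7, 0.7) = 0.7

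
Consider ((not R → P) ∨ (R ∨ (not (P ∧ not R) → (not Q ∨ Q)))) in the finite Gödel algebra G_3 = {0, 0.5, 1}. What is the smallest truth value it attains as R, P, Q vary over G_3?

0.50

The minimum is attained at R = 0, P = 0, Q = 0.5:
  not R: Gödel ¬ of 0 = 1 (operand is 0)
  (not R → P): 1 > 0, so result = 0
  not R: Gödel ¬ of 0 = 1 (operand is 0)
  (P ∧ not R) = min(0, 1) = 0
  not (P ∧ not R): Gödel ¬ of 0 = 1 (operand is 0)
  not Q: Gödel ¬ of 0.5 = 0 (operand ≠ 0)
  (not Q ∨ Q) = max(0, 0.5) = 0.5
  (not (P ∧ not R) → (not Q ∨ Q)): 1 > 0.5, so result = 0.5
  (R ∨ (not (P ∧ not R) → (not Q ∨ Q))) = max(0, 0.5) = 0.5
  ((not R → P) ∨ (R ∨ (not (P ∧ not R) → (not Q ∨ Q)))) = max(0, 0.5) = 0.5
Checking all 27 assignments confirms none give a value below 0.50.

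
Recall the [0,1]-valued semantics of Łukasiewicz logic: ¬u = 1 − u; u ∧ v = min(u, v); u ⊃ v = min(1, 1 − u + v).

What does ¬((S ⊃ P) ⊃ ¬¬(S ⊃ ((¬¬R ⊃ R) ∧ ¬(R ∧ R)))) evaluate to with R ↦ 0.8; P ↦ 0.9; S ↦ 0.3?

(S ⊃ P): min(1, 1 − 0.3 + 0.9) = 1
¬R: Łukasiewicz ¬ gives 1 − 0.8 = 0.2
¬¬R: Łukasiewicz ¬ gives 1 − 0.2 = 0.8
(¬¬R ⊃ R): min(1, 1 − 0.8 + 0.8) = 1
(R ∧ R) = min(0.8, 0.8) = 0.8
¬(R ∧ R): Łukasiewicz ¬ gives 1 − 0.8 = 0.2
((¬¬R ⊃ R) ∧ ¬(R ∧ R)) = min(1, 0.2) = 0.2
(S ⊃ ((¬¬R ⊃ R) ∧ ¬(R ∧ R))): min(1, 1 − 0.3 + 0.2) = 0.9
¬(S ⊃ ((¬¬R ⊃ R) ∧ ¬(R ∧ R))): Łukasiewicz ¬ gives 1 − 0.9 = 0.1
¬¬(S ⊃ ((¬¬R ⊃ R) ∧ ¬(R ∧ R))): Łukasiewicz ¬ gives 1 − 0.1 = 0.9
((S ⊃ P) ⊃ ¬¬(S ⊃ ((¬¬R ⊃ R) ∧ ¬(R ∧ R)))): min(1, 1 − 1 + 0.9) = 0.9
¬((S ⊃ P) ⊃ ¬¬(S ⊃ ((¬¬R ⊃ R) ∧ ¬(R ∧ R)))): Łukasiewicz ¬ gives 1 − 0.9 = 0.1

0.10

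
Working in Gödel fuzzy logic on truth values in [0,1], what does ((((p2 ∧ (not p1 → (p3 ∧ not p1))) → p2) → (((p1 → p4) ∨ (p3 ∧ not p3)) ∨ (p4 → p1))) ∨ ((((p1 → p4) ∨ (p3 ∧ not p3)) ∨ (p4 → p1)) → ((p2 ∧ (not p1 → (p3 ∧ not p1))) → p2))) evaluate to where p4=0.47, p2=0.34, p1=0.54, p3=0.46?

1.00

not p1: Gödel ¬ of 0.54 = 0 (operand ≠ 0)
not p1: Gödel ¬ of 0.54 = 0 (operand ≠ 0)
(p3 ∧ not p1) = min(0.46, 0) = 0
(not p1 → (p3 ∧ not p1)): 0 ≤ 0, so result = 1
(p2 ∧ (not p1 → (p3 ∧ not p1))) = min(0.34, 1) = 0.34
((p2 ∧ (not p1 → (p3 ∧ not p1))) → p2): 0.34 ≤ 0.34, so result = 1
(p1 → p4): 0.54 > 0.47, so result = 0.47
not p3: Gödel ¬ of 0.46 = 0 (operand ≠ 0)
(p3 ∧ not p3) = min(0.46, 0) = 0
((p1 → p4) ∨ (p3 ∧ not p3)) = max(0.47, 0) = 0.47
(p4 → p1): 0.47 ≤ 0.54, so result = 1
(((p1 → p4) ∨ (p3 ∧ not p3)) ∨ (p4 → p1)) = max(0.47, 1) = 1
(((p2 ∧ (not p1 → (p3 ∧ not p1))) → p2) → (((p1 → p4) ∨ (p3 ∧ not p3)) ∨ (p4 → p1))): 1 ≤ 1, so result = 1
(p1 → p4): 0.54 > 0.47, so result = 0.47
not p3: Gödel ¬ of 0.46 = 0 (operand ≠ 0)
(p3 ∧ not p3) = min(0.46, 0) = 0
((p1 → p4) ∨ (p3 ∧ not p3)) = max(0.47, 0) = 0.47
(p4 → p1): 0.47 ≤ 0.54, so result = 1
(((p1 → p4) ∨ (p3 ∧ not p3)) ∨ (p4 → p1)) = max(0.47, 1) = 1
not p1: Gödel ¬ of 0.54 = 0 (operand ≠ 0)
not p1: Gödel ¬ of 0.54 = 0 (operand ≠ 0)
(p3 ∧ not p1) = min(0.46, 0) = 0
(not p1 → (p3 ∧ not p1)): 0 ≤ 0, so result = 1
(p2 ∧ (not p1 → (p3 ∧ not p1))) = min(0.34, 1) = 0.34
((p2 ∧ (not p1 → (p3 ∧ not p1))) → p2): 0.34 ≤ 0.34, so result = 1
((((p1 → p4) ∨ (p3 ∧ not p3)) ∨ (p4 → p1)) → ((p2 ∧ (not p1 → (p3 ∧ not p1))) → p2)): 1 ≤ 1, so result = 1
((((p2 ∧ (not p1 → (p3 ∧ not p1))) → p2) → (((p1 → p4) ∨ (p3 ∧ not p3)) ∨ (p4 → p1))) ∨ ((((p1 → p4) ∨ (p3 ∧ not p3)) ∨ (p4 → p1)) → ((p2 ∧ (not p1 → (p3 ∧ not p1))) → p2))) = max(1, 1) = 1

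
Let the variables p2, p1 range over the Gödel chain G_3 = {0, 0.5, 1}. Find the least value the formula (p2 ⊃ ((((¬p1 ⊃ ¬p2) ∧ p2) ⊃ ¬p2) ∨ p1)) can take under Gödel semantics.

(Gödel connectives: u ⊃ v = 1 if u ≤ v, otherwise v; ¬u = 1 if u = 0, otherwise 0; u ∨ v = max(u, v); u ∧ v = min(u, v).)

0.50

The minimum is attained at p2 = 1, p1 = 0.5:
  ¬p1: Gödel ¬ of 0.5 = 0 (operand ≠ 0)
  ¬p2: Gödel ¬ of 1 = 0 (operand ≠ 0)
  (¬p1 ⊃ ¬p2): 0 ≤ 0, so result = 1
  ((¬p1 ⊃ ¬p2) ∧ p2) = min(1, 1) = 1
  ¬p2: Gödel ¬ of 1 = 0 (operand ≠ 0)
  (((¬p1 ⊃ ¬p2) ∧ p2) ⊃ ¬p2): 1 > 0, so result = 0
  ((((¬p1 ⊃ ¬p2) ∧ p2) ⊃ ¬p2) ∨ p1) = max(0, 0.5) = 0.5
  (p2 ⊃ ((((¬p1 ⊃ ¬p2) ∧ p2) ⊃ ¬p2) ∨ p1)): 1 > 0.5, so result = 0.5
Checking all 9 assignments confirms none give a value below 0.50.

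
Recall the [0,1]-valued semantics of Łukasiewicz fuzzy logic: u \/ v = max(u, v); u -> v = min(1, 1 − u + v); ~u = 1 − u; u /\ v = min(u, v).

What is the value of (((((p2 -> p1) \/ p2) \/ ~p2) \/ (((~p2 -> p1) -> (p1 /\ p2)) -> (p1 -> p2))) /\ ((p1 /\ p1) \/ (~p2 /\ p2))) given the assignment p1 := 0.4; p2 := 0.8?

(p2 -> p1): min(1, 1 − 0.8 + 0.4) = 0.6
((p2 -> p1) \/ p2) = max(0.6, 0.8) = 0.8
~p2: Łukasiewicz ¬ gives 1 − 0.8 = 0.2
(((p2 -> p1) \/ p2) \/ ~p2) = max(0.8, 0.2) = 0.8
~p2: Łukasiewicz ¬ gives 1 − 0.8 = 0.2
(~p2 -> p1): min(1, 1 − 0.2 + 0.4) = 1
(p1 /\ p2) = min(0.4, 0.8) = 0.4
((~p2 -> p1) -> (p1 /\ p2)): min(1, 1 − 1 + 0.4) = 0.4
(p1 -> p2): min(1, 1 − 0.4 + 0.8) = 1
(((~p2 -> p1) -> (p1 /\ p2)) -> (p1 -> p2)): min(1, 1 − 0.4 + 1) = 1
((((p2 -> p1) \/ p2) \/ ~p2) \/ (((~p2 -> p1) -> (p1 /\ p2)) -> (p1 -> p2))) = max(0.8, 1) = 1
(p1 /\ p1) = min(0.4, 0.4) = 0.4
~p2: Łukasiewicz ¬ gives 1 − 0.8 = 0.2
(~p2 /\ p2) = min(0.2, 0.8) = 0.2
((p1 /\ p1) \/ (~p2 /\ p2)) = max(0.4, 0.2) = 0.4
(((((p2 -> p1) \/ p2) \/ ~p2) \/ (((~p2 -> p1) -> (p1 /\ p2)) -> (p1 -> p2))) /\ ((p1 /\ p1) \/ (~p2 /\ p2))) = min(1, 0.4) = 0.4

0.40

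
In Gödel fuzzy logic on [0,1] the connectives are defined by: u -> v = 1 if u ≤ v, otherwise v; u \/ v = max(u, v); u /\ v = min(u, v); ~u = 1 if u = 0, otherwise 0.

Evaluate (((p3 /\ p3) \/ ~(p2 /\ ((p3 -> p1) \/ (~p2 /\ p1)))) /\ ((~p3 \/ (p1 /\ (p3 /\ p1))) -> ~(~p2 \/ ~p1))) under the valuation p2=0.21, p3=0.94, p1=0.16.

0.94

(p3 /\ p3) = min(0.94, 0.94) = 0.94
(p3 -> p1): 0.94 > 0.16, so result = 0.16
~p2: Gödel ¬ of 0.21 = 0 (operand ≠ 0)
(~p2 /\ p1) = min(0, 0.16) = 0
((p3 -> p1) \/ (~p2 /\ p1)) = max(0.16, 0) = 0.16
(p2 /\ ((p3 -> p1) \/ (~p2 /\ p1))) = min(0.21, 0.16) = 0.16
~(p2 /\ ((p3 -> p1) \/ (~p2 /\ p1))): Gödel ¬ of 0.16 = 0 (operand ≠ 0)
((p3 /\ p3) \/ ~(p2 /\ ((p3 -> p1) \/ (~p2 /\ p1)))) = max(0.94, 0) = 0.94
~p3: Gödel ¬ of 0.94 = 0 (operand ≠ 0)
(p3 /\ p1) = min(0.94, 0.16) = 0.16
(p1 /\ (p3 /\ p1)) = min(0.16, 0.16) = 0.16
(~p3 \/ (p1 /\ (p3 /\ p1))) = max(0, 0.16) = 0.16
~p2: Gödel ¬ of 0.21 = 0 (operand ≠ 0)
~p1: Gödel ¬ of 0.16 = 0 (operand ≠ 0)
(~p2 \/ ~p1) = max(0, 0) = 0
~(~p2 \/ ~p1): Gödel ¬ of 0 = 1 (operand is 0)
((~p3 \/ (p1 /\ (p3 /\ p1))) -> ~(~p2 \/ ~p1)): 0.16 ≤ 1, so result = 1
(((p3 /\ p3) \/ ~(p2 /\ ((p3 -> p1) \/ (~p2 /\ p1)))) /\ ((~p3 \/ (p1 /\ (p3 /\ p1))) -> ~(~p2 \/ ~p1))) = min(0.94, 1) = 0.94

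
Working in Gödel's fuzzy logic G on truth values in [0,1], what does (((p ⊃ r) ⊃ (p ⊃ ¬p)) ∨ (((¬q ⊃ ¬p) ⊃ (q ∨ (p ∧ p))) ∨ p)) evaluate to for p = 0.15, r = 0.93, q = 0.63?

(p ⊃ r): 0.15 ≤ 0.93, so result = 1
¬p: Gödel ¬ of 0.15 = 0 (operand ≠ 0)
(p ⊃ ¬p): 0.15 > 0, so result = 0
((p ⊃ r) ⊃ (p ⊃ ¬p)): 1 > 0, so result = 0
¬q: Gödel ¬ of 0.63 = 0 (operand ≠ 0)
¬p: Gödel ¬ of 0.15 = 0 (operand ≠ 0)
(¬q ⊃ ¬p): 0 ≤ 0, so result = 1
(p ∧ p) = min(0.15, 0.15) = 0.15
(q ∨ (p ∧ p)) = max(0.63, 0.15) = 0.63
((¬q ⊃ ¬p) ⊃ (q ∨ (p ∧ p))): 1 > 0.63, so result = 0.63
(((¬q ⊃ ¬p) ⊃ (q ∨ (p ∧ p))) ∨ p) = max(0.63, 0.15) = 0.63
(((p ⊃ r) ⊃ (p ⊃ ¬p)) ∨ (((¬q ⊃ ¬p) ⊃ (q ∨ (p ∧ p))) ∨ p)) = max(0, 0.63) = 0.63

0.63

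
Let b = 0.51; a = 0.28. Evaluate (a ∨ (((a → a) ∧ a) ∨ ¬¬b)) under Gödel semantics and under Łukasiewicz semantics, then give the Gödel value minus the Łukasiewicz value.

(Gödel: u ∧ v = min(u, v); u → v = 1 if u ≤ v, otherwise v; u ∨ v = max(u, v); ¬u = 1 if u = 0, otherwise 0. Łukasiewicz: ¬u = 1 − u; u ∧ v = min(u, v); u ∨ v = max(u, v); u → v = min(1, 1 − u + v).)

Gödel evaluation:
  (a → a): 0.28 ≤ 0.28, so result = 1
  ((a → a) ∧ a) = min(1, 0.28) = 0.28
  ¬b: Gödel ¬ of 0.51 = 0 (operand ≠ 0)
  ¬¬b: Gödel ¬ of 0 = 1 (operand is 0)
  (((a → a) ∧ a) ∨ ¬¬b) = max(0.28, 1) = 1
  (a ∨ (((a → a) ∧ a) ∨ ¬¬b)) = max(0.28, 1) = 1
  Gödel value = 1
Łukasiewicz evaluation:
  (a → a): min(1, 1 − 0.28 + 0.28) = 1
  ((a → a) ∧ a) = min(1, 0.28) = 0.28
  ¬b: Łukasiewicz ¬ gives 1 − 0.51 = 0.49
  ¬¬b: Łukasiewicz ¬ gives 1 − 0.49 = 0.51
  (((a → a) ∧ a) ∨ ¬¬b) = max(0.28, 0.51) = 0.51
  (a ∨ (((a → a) ∧ a) ∨ ¬¬b)) = max(0.28, 0.51) = 0.51
  Łukasiewicz value = 0.51
Difference: 1 − 0.51 = 0.49

0.49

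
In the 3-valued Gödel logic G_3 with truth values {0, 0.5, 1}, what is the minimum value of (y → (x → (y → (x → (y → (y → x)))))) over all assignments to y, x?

1.00

Every assignment gives 1. For instance at y = 0, x = 0:
  (y → x): 0 ≤ 0, so result = 1
  (y → (y → x)): 0 ≤ 1, so result = 1
  (x → (y → (y → x))): 0 ≤ 1, so result = 1
  (y → (x → (y → (y → x)))): 0 ≤ 1, so result = 1
  (x → (y → (x → (y → (y → x))))): 0 ≤ 1, so result = 1
  (y → (x → (y → (x → (y → (y → x)))))): 0 ≤ 1, so result = 1
All 9 assignments give value 1 — the formula is a G_3-tautology.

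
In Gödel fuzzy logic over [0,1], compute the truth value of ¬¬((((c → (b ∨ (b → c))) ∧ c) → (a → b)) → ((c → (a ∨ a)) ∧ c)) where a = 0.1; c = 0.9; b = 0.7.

(b → c): 0.7 ≤ 0.9, so result = 1
(b ∨ (b → c)) = max(0.7, 1) = 1
(c → (b ∨ (b → c))): 0.9 ≤ 1, so result = 1
((c → (b ∨ (b → c))) ∧ c) = min(1, 0.9) = 0.9
(a → b): 0.1 ≤ 0.7, so result = 1
(((c → (b ∨ (b → c))) ∧ c) → (a → b)): 0.9 ≤ 1, so result = 1
(a ∨ a) = max(0.1, 0.1) = 0.1
(c → (a ∨ a)): 0.9 > 0.1, so result = 0.1
((c → (a ∨ a)) ∧ c) = min(0.1, 0.9) = 0.1
((((c → (b ∨ (b → c))) ∧ c) → (a → b)) → ((c → (a ∨ a)) ∧ c)): 1 > 0.1, so result = 0.1
¬((((c → (b ∨ (b → c))) ∧ c) → (a → b)) → ((c → (a ∨ a)) ∧ c)): Gödel ¬ of 0.1 = 0 (operand ≠ 0)
¬¬((((c → (b ∨ (b → c))) ∧ c) → (a → b)) → ((c → (a ∨ a)) ∧ c)): Gödel ¬ of 0 = 1 (operand is 0)

1.00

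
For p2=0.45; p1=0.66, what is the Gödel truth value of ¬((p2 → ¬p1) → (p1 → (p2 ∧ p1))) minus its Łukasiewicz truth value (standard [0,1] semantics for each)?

Gödel evaluation:
  ¬p1: Gödel ¬ of 0.66 = 0 (operand ≠ 0)
  (p2 → ¬p1): 0.45 > 0, so result = 0
  (p2 ∧ p1) = min(0.45, 0.66) = 0.45
  (p1 → (p2 ∧ p1)): 0.66 > 0.45, so result = 0.45
  ((p2 → ¬p1) → (p1 → (p2 ∧ p1))): 0 ≤ 0.45, so result = 1
  ¬((p2 → ¬p1) → (p1 → (p2 ∧ p1))): Gödel ¬ of 1 = 0 (operand ≠ 0)
  Gödel value = 0
Łukasiewicz evaluation:
  ¬p1: Łukasiewicz ¬ gives 1 − 0.66 = 0.34
  (p2 → ¬p1): min(1, 1 − 0.45 + 0.34) = 0.89
  (p2 ∧ p1) = min(0.45, 0.66) = 0.45
  (p1 → (p2 ∧ p1)): min(1, 1 − 0.66 + 0.45) = 0.79
  ((p2 → ¬p1) → (p1 → (p2 ∧ p1))): min(1, 1 − 0.89 + 0.79) = 0.9
  ¬((p2 → ¬p1) → (p1 → (p2 ∧ p1))): Łukasiewicz ¬ gives 1 − 0.9 = 0.1
  Łukasiewicz value = 0.1
Difference: 0 − 0.1 = -0.10

-0.10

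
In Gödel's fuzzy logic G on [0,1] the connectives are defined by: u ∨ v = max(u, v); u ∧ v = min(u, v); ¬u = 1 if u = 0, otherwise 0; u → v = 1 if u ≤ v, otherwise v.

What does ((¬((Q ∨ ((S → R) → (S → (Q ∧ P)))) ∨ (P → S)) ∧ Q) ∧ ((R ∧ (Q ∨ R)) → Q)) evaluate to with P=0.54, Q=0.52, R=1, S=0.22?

0.00

(S → R): 0.22 ≤ 1, so result = 1
(Q ∧ P) = min(0.52, 0.54) = 0.52
(S → (Q ∧ P)): 0.22 ≤ 0.52, so result = 1
((S → R) → (S → (Q ∧ P))): 1 ≤ 1, so result = 1
(Q ∨ ((S → R) → (S → (Q ∧ P)))) = max(0.52, 1) = 1
(P → S): 0.54 > 0.22, so result = 0.22
((Q ∨ ((S → R) → (S → (Q ∧ P)))) ∨ (P → S)) = max(1, 0.22) = 1
¬((Q ∨ ((S → R) → (S → (Q ∧ P)))) ∨ (P → S)): Gödel ¬ of 1 = 0 (operand ≠ 0)
(¬((Q ∨ ((S → R) → (S → (Q ∧ P)))) ∨ (P → S)) ∧ Q) = min(0, 0.52) = 0
(Q ∨ R) = max(0.52, 1) = 1
(R ∧ (Q ∨ R)) = min(1, 1) = 1
((R ∧ (Q ∨ R)) → Q): 1 > 0.52, so result = 0.52
((¬((Q ∨ ((S → R) → (S → (Q ∧ P)))) ∨ (P → S)) ∧ Q) ∧ ((R ∧ (Q ∨ R)) → Q)) = min(0, 0.52) = 0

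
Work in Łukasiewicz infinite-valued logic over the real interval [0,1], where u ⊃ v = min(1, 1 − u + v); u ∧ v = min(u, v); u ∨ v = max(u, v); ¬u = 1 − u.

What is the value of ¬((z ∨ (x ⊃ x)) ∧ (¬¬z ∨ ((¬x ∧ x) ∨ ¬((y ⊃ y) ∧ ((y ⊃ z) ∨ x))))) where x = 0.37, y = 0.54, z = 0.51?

0.49

(x ⊃ x): min(1, 1 − 0.37 + 0.37) = 1
(z ∨ (x ⊃ x)) = max(0.51, 1) = 1
¬z: Łukasiewicz ¬ gives 1 − 0.51 = 0.49
¬¬z: Łukasiewicz ¬ gives 1 − 0.49 = 0.51
¬x: Łukasiewicz ¬ gives 1 − 0.37 = 0.63
(¬x ∧ x) = min(0.63, 0.37) = 0.37
(y ⊃ y): min(1, 1 − 0.54 + 0.54) = 1
(y ⊃ z): min(1, 1 − 0.54 + 0.51) = 0.97
((y ⊃ z) ∨ x) = max(0.97, 0.37) = 0.97
((y ⊃ y) ∧ ((y ⊃ z) ∨ x)) = min(1, 0.97) = 0.97
¬((y ⊃ y) ∧ ((y ⊃ z) ∨ x)): Łukasiewicz ¬ gives 1 − 0.97 = 0.03
((¬x ∧ x) ∨ ¬((y ⊃ y) ∧ ((y ⊃ z) ∨ x))) = max(0.37, 0.03) = 0.37
(¬¬z ∨ ((¬x ∧ x) ∨ ¬((y ⊃ y) ∧ ((y ⊃ z) ∨ x)))) = max(0.51, 0.37) = 0.51
((z ∨ (x ⊃ x)) ∧ (¬¬z ∨ ((¬x ∧ x) ∨ ¬((y ⊃ y) ∧ ((y ⊃ z) ∨ x))))) = min(1, 0.51) = 0.51
¬((z ∨ (x ⊃ x)) ∧ (¬¬z ∨ ((¬x ∧ x) ∨ ¬((y ⊃ y) ∧ ((y ⊃ z) ∨ x))))): Łukasiewicz ¬ gives 1 − 0.51 = 0.49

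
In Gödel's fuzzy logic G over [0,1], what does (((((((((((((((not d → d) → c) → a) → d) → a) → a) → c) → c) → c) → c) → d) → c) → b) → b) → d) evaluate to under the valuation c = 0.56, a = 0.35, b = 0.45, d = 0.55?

not d: Gödel ¬ of 0.55 = 0 (operand ≠ 0)
(not d → d): 0 ≤ 0.55, so result = 1
((not d → d) → c): 1 > 0.56, so result = 0.56
(((not d → d) → c) → a): 0.56 > 0.35, so result = 0.35
((((not d → d) → c) → a) → d): 0.35 ≤ 0.55, so result = 1
(((((not d → d) → c) → a) → d) → a): 1 > 0.35, so result = 0.35
((((((not d → d) → c) → a) → d) → a) → a): 0.35 ≤ 0.35, so result = 1
(((((((not d → d) → c) → a) → d) → a) → a) → c): 1 > 0.56, so result = 0.56
((((((((not d → d) → c) → a) → d) → a) → a) → c) → c): 0.56 ≤ 0.56, so result = 1
(((((((((not d → d) → c) → a) → d) → a) → a) → c) → c) → c): 1 > 0.56, so result = 0.56
((((((((((not d → d) → c) → a) → d) → a) → a) → c) → c) → c) → c): 0.56 ≤ 0.56, so result = 1
(((((((((((not d → d) → c) → a) → d) → a) → a) → c) → c) → c) → c) → d): 1 > 0.55, so result = 0.55
((((((((((((not d → d) → c) → a) → d) → a) → a) → c) → c) → c) → c) → d) → c): 0.55 ≤ 0.56, so result = 1
(((((((((((((not d → d) → c) → a) → d) → a) → a) → c) → c) → c) → c) → d) → c) → b): 1 > 0.45, so result = 0.45
((((((((((((((not d → d) → c) → a) → d) → a) → a) → c) → c) → c) → c) → d) → c) → b) → b): 0.45 ≤ 0.45, so result = 1
(((((((((((((((not d → d) → c) → a) → d) → a) → a) → c) → c) → c) → c) → d) → c) → b) → b) → d): 1 > 0.55, so result = 0.55

0.55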